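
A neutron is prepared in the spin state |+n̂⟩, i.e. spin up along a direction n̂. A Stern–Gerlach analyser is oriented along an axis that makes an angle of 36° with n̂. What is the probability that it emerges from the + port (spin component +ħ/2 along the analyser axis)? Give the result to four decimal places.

0.9045

For spin-½, the probability of finding spin-up along an axis at angle θ to the initial spin direction is cos²(θ/2); spin-down is sin²(θ/2).
θ = 36°, so P = cos²(18°) ≈ 0.9045.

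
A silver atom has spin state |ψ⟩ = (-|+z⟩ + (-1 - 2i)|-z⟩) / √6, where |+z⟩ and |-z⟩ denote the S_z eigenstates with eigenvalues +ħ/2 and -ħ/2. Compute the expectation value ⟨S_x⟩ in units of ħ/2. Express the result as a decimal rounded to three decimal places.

⟨σ_x⟩ = 2 Re(a* b)/(|a|²+|b|²) with a = -1, b = (-1 - 2i).
a* b = (1 + 2i), so ⟨σ_x⟩ = 2/6.
⟨S_x⟩ = (ħ/2)·⟨σ_x⟩.

0.333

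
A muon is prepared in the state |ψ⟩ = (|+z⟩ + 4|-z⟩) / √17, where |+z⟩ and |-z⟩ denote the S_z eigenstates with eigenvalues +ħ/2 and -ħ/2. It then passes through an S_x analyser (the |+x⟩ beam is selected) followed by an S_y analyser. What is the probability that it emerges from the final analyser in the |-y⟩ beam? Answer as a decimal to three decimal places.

0.368

First analyser (S_x): P(|+x⟩) = |⟨+x|ψ⟩|² = 25/34.
After stage 1 the state is |+x⟩; P(|-y⟩) = |⟨-y|+x⟩|² = 1/2.
Joint probability = 25/34 × 1/2 = 0.368.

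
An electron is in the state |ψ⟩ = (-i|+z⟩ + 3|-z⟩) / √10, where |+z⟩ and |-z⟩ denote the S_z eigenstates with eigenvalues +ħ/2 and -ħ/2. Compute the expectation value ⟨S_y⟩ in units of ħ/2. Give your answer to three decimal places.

0.600

⟨σ_y⟩ = 2 Im(a* b)/(|a|²+|b|²) with a = -i, b = 3.
a* b = 3i, so ⟨σ_y⟩ = 6/10.
⟨S_y⟩ = (ħ/2)·⟨σ_y⟩.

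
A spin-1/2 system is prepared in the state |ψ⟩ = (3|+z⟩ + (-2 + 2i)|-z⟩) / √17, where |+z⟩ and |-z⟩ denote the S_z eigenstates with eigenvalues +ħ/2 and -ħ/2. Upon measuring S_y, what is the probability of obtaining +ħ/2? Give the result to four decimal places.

|+y⟩ = (|+z⟩ + i|-z⟩)/√2, so ⟨+y|ψ⟩ = (5 + 2i) / (√2·√17).
P = |5 + 2i|² / 34 = 29/34.

0.8529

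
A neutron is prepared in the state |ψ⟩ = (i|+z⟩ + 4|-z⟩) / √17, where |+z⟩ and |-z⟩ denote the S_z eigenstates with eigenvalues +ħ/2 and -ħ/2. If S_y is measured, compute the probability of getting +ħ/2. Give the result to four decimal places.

|+y⟩ = (|+z⟩ + i|-z⟩)/√2, so ⟨+y|ψ⟩ = (-3i) / (√2·√17).
P = |-3i|² / 34 = 9/34.

0.2647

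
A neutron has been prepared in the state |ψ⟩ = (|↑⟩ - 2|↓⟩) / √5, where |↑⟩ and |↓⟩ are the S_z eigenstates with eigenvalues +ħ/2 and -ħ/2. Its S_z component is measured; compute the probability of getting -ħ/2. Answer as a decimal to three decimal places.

0.800

The -ħ/2 outcome corresponds to |↓⟩. Its amplitude in |ψ⟩ is -2/√5.
P = |-2|² / 5 = 4/5.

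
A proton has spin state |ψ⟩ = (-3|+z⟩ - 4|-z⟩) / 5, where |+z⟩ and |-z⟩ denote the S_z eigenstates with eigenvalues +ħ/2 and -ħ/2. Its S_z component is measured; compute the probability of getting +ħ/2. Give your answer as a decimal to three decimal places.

0.360

The +ħ/2 outcome corresponds to |+z⟩. Its amplitude in |ψ⟩ is -3/5.
P = |-3|² / 25 = 9/25.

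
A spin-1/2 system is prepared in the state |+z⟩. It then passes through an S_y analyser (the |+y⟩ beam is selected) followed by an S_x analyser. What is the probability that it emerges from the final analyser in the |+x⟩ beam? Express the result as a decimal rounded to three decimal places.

First analyser (S_y): from |+z⟩, P(|+y⟩) = 1/2.
After stage 1 the state is |+y⟩; P(|+x⟩) = |⟨+x|+y⟩|² = 1/2.
Joint probability = 1/2 × 1/2 = 0.250.

0.250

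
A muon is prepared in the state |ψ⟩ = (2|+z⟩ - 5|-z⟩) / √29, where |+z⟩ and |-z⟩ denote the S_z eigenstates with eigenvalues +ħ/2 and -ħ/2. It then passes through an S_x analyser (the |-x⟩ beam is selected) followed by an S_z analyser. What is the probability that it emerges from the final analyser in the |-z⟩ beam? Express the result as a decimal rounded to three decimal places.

0.422

First analyser (S_x): P(|-x⟩) = |⟨-x|ψ⟩|² = 49/58.
After stage 1 the state is |-x⟩; P(|-z⟩) = |⟨-z|-x⟩|² = 1/2.
Joint probability = 49/58 × 1/2 = 0.422.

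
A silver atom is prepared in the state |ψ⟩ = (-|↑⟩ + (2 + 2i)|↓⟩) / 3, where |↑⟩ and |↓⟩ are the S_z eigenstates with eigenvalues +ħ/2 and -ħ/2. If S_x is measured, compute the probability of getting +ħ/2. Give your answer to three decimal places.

0.278

|+x⟩ = (|↑⟩ + |↓⟩)/√2, so ⟨+x|ψ⟩ = (1 + 2i) / (√2·3).
P = |1 + 2i|² / 18 = 5/18.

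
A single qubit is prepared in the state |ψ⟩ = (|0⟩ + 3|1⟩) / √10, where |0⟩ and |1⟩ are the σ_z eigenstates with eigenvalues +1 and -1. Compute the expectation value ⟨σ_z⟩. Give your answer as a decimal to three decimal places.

-0.800

⟨σ_z⟩ = |a|² - |b|² divided by |a|²+|b|², with a, b the |0⟩, |1⟩ amplitudes.
= (1 - 9)/10 = -8/10.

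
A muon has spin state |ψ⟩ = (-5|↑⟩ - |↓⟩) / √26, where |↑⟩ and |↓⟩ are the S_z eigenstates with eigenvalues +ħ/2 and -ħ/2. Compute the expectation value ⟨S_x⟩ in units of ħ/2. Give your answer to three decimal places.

⟨σ_x⟩ = 2 Re(a* b)/(|a|²+|b|²) with a = -5, b = -1.
a* b = 5, so ⟨σ_x⟩ = 10/26.
⟨S_x⟩ = (ħ/2)·⟨σ_x⟩.

0.385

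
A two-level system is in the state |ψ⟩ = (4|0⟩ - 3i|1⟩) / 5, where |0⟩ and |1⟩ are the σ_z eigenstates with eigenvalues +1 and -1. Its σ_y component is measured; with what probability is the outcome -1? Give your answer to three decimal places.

|-y⟩ = (|0⟩ - i|1⟩)/√2, so ⟨-y|ψ⟩ = (7) / (√2·5).
P = |7|² / 50 = 49/50.

0.980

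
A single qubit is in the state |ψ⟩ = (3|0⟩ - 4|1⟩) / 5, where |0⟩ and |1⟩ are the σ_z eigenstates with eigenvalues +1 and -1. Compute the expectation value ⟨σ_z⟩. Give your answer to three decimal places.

-0.280

⟨σ_z⟩ = |a|² - |b|² divided by |a|²+|b|², with a, b the |0⟩, |1⟩ amplitudes.
= (9 - 16)/25 = -7/25.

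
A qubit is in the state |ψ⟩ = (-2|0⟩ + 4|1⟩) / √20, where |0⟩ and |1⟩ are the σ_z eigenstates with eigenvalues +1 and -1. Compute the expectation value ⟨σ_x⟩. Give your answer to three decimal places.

⟨σ_x⟩ = 2 Re(a* b)/(|a|²+|b|²) with a = -2, b = 4.
a* b = -8, so ⟨σ_x⟩ = -16/20.

-0.800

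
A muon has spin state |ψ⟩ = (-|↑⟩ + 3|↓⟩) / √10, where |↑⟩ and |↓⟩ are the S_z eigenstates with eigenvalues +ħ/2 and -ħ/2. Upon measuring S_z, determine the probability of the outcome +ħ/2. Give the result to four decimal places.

0.1000

The +ħ/2 outcome corresponds to |↑⟩. Its amplitude in |ψ⟩ is -1/√10.
P = |-1|² / 10 = 1/10.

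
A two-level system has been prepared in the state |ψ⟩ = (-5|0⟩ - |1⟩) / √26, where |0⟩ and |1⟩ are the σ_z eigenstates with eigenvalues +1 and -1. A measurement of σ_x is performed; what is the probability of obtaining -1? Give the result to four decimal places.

0.3077

|-x⟩ = (|0⟩ - |1⟩)/√2, so ⟨-x|ψ⟩ = (-4) / (√2·√26).
P = |-4|² / 52 = 16/52.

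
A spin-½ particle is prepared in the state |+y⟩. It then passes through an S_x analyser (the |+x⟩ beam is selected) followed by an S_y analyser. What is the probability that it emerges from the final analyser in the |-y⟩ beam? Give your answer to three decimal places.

First analyser (S_x): from |+y⟩, P(|+x⟩) = 1/2.
After stage 1 the state is |+x⟩; P(|-y⟩) = |⟨-y|+x⟩|² = 1/2.
Joint probability = 1/2 × 1/2 = 0.250.

0.250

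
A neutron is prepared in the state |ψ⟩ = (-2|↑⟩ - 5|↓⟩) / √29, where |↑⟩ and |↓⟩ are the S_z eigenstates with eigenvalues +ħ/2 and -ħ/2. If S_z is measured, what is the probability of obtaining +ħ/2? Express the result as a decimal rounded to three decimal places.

0.138

The +ħ/2 outcome corresponds to |↑⟩. Its amplitude in |ψ⟩ is -2/√29.
P = |-2|² / 29 = 4/29.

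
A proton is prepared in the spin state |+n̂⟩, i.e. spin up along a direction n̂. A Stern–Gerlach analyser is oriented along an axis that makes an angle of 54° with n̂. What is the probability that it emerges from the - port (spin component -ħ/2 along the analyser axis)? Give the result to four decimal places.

For spin-½, the probability of finding spin-up along an axis at angle θ to the initial spin direction is cos²(θ/2); spin-down is sin²(θ/2).
θ = 54°, so P = sin²(27°) ≈ 0.2061.

0.2061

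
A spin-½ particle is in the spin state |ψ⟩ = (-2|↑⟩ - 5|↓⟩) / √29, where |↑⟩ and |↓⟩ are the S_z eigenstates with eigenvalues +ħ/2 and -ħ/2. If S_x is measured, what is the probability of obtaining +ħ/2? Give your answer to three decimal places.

0.845

|+x⟩ = (|↑⟩ + |↓⟩)/√2, so ⟨+x|ψ⟩ = (-7) / (√2·√29).
P = |-7|² / 58 = 49/58.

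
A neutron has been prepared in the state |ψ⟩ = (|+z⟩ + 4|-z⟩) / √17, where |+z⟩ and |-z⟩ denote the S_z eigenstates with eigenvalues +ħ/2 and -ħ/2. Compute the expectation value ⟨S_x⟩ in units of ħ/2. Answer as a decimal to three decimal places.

⟨σ_x⟩ = 2 Re(a* b)/(|a|²+|b|²) with a = 1, b = 4.
a* b = 4, so ⟨σ_x⟩ = 8/17.
⟨S_x⟩ = (ħ/2)·⟨σ_x⟩.

0.471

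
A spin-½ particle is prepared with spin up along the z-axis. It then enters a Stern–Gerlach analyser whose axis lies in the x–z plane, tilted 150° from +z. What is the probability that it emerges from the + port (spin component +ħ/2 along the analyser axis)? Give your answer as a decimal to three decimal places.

For spin-½, the probability of finding spin-up along an axis at angle θ to the initial spin direction is cos²(θ/2); spin-down is sin²(θ/2).
θ = 150°, so P = cos²(75°) ≈ 0.067.

0.067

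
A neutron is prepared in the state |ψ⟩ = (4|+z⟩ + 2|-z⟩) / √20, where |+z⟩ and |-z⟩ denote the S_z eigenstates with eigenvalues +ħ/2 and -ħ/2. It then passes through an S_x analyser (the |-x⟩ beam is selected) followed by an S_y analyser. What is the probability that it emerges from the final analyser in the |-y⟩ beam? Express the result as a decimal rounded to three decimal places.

0.050

First analyser (S_x): P(|-x⟩) = |⟨-x|ψ⟩|² = 4/40.
After stage 1 the state is |-x⟩; P(|-y⟩) = |⟨-y|-x⟩|² = 1/2.
Joint probability = 4/40 × 1/2 = 0.050.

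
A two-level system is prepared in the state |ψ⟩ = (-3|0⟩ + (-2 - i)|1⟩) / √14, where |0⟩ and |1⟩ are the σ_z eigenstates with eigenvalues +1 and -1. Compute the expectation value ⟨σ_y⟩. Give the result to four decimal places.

⟨σ_y⟩ = 2 Im(a* b)/(|a|²+|b|²) with a = -3, b = (-2 - i).
a* b = (6 + 3i), so ⟨σ_y⟩ = 6/14.

0.4286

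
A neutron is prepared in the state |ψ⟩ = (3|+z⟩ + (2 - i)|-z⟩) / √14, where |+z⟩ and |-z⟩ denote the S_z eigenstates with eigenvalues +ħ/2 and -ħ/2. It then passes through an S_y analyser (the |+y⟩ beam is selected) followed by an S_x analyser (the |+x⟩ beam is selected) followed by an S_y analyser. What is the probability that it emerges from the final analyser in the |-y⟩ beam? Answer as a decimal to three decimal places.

0.071

First analyser (S_y): P(|+y⟩) = |⟨+y|ψ⟩|² = 8/28.
After stage 1 the state is |+y⟩; P(|+x⟩) = |⟨+x|+y⟩|² = 1/2.
After stage 2 the state is |+x⟩; P(|-y⟩) = |⟨-y|+x⟩|² = 1/2.
Joint probability = 8/28 × 1/2 × 1/2 = 0.071.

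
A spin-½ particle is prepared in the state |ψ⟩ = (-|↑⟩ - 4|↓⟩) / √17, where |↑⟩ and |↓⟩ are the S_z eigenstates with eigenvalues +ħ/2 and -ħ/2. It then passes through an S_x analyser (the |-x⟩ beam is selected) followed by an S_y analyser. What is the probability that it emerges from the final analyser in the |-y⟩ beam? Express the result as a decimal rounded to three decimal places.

First analyser (S_x): P(|-x⟩) = |⟨-x|ψ⟩|² = 9/34.
After stage 1 the state is |-x⟩; P(|-y⟩) = |⟨-y|-x⟩|² = 1/2.
Joint probability = 9/34 × 1/2 = 0.132.

0.132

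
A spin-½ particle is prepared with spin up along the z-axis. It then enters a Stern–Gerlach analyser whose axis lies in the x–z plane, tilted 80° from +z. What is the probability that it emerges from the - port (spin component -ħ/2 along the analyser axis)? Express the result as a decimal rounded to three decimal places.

0.413

For spin-½, the probability of finding spin-up along an axis at angle θ to the initial spin direction is cos²(θ/2); spin-down is sin²(θ/2).
θ = 80°, so P = sin²(40°) ≈ 0.413.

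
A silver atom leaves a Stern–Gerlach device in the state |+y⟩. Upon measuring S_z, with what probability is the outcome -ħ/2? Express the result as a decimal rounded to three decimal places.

0.500

In the S_z basis, |+y⟩ = (|+z⟩ + i|-z⟩)/√2 and |-z⟩ = |-z⟩.
|⟨-z|+y⟩|² = 1/2.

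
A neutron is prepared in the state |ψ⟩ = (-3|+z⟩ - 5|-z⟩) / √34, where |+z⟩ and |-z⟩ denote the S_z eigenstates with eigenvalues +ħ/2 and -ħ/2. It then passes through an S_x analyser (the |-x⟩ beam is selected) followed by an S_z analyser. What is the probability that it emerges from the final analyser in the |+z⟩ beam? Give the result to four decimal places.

First analyser (S_x): P(|-x⟩) = |⟨-x|ψ⟩|² = 4/68.
After stage 1 the state is |-x⟩; P(|+z⟩) = |⟨+z|-x⟩|² = 1/2.
Joint probability = 4/68 × 1/2 = 0.0294.

0.0294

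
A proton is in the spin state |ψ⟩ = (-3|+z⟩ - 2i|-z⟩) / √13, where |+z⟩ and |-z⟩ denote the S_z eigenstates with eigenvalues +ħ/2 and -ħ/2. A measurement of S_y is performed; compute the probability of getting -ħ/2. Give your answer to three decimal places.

0.038

|-y⟩ = (|+z⟩ - i|-z⟩)/√2, so ⟨-y|ψ⟩ = (-1) / (√2·√13).
P = |-1|² / 26 = 1/26.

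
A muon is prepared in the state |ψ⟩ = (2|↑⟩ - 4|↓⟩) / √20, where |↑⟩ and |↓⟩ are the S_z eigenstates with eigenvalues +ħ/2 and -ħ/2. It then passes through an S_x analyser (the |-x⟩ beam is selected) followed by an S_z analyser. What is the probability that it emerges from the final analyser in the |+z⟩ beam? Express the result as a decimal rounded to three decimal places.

First analyser (S_x): P(|-x⟩) = |⟨-x|ψ⟩|² = 36/40.
After stage 1 the state is |-x⟩; P(|+z⟩) = |⟨+z|-x⟩|² = 1/2.
Joint probability = 36/40 × 1/2 = 0.450.

0.450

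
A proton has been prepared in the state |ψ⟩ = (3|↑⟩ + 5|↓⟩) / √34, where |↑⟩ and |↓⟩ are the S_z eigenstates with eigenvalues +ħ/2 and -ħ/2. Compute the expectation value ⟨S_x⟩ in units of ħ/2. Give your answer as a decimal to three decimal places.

0.882

⟨σ_x⟩ = 2 Re(a* b)/(|a|²+|b|²) with a = 3, b = 5.
a* b = 15, so ⟨σ_x⟩ = 30/34.
⟨S_x⟩ = (ħ/2)·⟨σ_x⟩.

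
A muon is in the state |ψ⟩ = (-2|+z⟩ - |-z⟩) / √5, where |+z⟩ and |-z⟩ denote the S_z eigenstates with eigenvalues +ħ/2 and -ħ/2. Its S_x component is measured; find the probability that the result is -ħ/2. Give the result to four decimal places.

0.1000

|-x⟩ = (|+z⟩ - |-z⟩)/√2, so ⟨-x|ψ⟩ = (-1) / (√2·√5).
P = |-1|² / 10 = 1/10.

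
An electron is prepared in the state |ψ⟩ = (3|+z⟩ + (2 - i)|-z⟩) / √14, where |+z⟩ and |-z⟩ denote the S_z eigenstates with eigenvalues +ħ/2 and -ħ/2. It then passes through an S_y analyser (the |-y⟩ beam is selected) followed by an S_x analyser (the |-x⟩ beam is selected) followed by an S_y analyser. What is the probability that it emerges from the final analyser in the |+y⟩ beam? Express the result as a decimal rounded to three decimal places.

First analyser (S_y): P(|-y⟩) = |⟨-y|ψ⟩|² = 20/28.
After stage 1 the state is |-y⟩; P(|-x⟩) = |⟨-x|-y⟩|² = 1/2.
After stage 2 the state is |-x⟩; P(|+y⟩) = |⟨+y|-x⟩|² = 1/2.
Joint probability = 20/28 × 1/2 × 1/2 = 0.179.

0.179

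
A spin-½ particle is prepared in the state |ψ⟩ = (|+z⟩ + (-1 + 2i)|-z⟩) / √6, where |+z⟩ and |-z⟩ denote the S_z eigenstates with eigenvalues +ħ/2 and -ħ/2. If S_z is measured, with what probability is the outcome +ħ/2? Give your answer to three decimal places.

0.167

The +ħ/2 outcome corresponds to |+z⟩. Its amplitude in |ψ⟩ is 1/√6.
P = |1|² / 6 = 1/6.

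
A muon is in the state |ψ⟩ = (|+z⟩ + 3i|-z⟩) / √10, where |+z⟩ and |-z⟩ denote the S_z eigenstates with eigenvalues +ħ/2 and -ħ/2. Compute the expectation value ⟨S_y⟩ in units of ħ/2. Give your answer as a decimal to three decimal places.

0.600

⟨σ_y⟩ = 2 Im(a* b)/(|a|²+|b|²) with a = 1, b = 3i.
a* b = 3i, so ⟨σ_y⟩ = 6/10.
⟨S_y⟩ = (ħ/2)·⟨σ_y⟩.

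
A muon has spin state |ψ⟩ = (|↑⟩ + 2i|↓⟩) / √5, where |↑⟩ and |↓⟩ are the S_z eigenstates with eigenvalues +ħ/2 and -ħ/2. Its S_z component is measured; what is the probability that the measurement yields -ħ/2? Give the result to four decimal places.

0.8000

The -ħ/2 outcome corresponds to |↓⟩. Its amplitude in |ψ⟩ is 2i/√5.
P = |2i|² / 5 = 4/5.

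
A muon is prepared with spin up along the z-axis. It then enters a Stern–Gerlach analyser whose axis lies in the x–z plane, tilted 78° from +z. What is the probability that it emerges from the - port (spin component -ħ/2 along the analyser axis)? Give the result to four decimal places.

0.3960

For spin-½, the probability of finding spin-up along an axis at angle θ to the initial spin direction is cos²(θ/2); spin-down is sin²(θ/2).
θ = 78°, so P = sin²(39°) ≈ 0.3960.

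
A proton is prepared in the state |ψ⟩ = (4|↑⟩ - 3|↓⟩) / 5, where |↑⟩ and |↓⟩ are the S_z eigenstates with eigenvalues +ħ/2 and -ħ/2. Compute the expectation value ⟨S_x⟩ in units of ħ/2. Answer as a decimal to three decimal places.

⟨σ_x⟩ = 2 Re(a* b)/(|a|²+|b|²) with a = 4, b = -3.
a* b = -12, so ⟨σ_x⟩ = -24/25.
⟨S_x⟩ = (ħ/2)·⟨σ_x⟩.

-0.960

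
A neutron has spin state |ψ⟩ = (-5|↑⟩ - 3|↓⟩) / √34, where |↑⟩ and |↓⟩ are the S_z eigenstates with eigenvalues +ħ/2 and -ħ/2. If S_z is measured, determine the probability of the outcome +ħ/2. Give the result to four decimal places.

The +ħ/2 outcome corresponds to |↑⟩. Its amplitude in |ψ⟩ is -5/√34.
P = |-5|² / 34 = 25/34.

0.7353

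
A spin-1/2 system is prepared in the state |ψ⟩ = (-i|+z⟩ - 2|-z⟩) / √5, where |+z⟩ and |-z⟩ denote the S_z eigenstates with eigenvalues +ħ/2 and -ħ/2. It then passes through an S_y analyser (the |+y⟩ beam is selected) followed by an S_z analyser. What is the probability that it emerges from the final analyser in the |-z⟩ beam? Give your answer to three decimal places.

First analyser (S_y): P(|+y⟩) = |⟨+y|ψ⟩|² = 1/10.
After stage 1 the state is |+y⟩; P(|-z⟩) = |⟨-z|+y⟩|² = 1/2.
Joint probability = 1/10 × 1/2 = 0.050.

0.050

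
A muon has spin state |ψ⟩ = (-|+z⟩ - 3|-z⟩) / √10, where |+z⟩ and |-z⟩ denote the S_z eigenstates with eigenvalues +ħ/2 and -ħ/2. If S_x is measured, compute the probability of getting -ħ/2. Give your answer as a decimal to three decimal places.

|-x⟩ = (|+z⟩ - |-z⟩)/√2, so ⟨-x|ψ⟩ = (2) / (√2·√10).
P = |2|² / 20 = 4/20.

0.200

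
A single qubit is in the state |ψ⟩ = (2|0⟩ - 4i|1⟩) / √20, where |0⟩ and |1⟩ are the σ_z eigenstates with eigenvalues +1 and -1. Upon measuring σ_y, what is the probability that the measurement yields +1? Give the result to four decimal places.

0.1000

|+y⟩ = (|0⟩ + i|1⟩)/√2, so ⟨+y|ψ⟩ = (-2) / (√2·√20).
P = |-2|² / 40 = 4/40.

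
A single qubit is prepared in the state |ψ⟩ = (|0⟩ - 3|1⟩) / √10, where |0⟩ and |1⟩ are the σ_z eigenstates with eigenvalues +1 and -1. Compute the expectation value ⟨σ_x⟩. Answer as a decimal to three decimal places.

-0.600

⟨σ_x⟩ = 2 Re(a* b)/(|a|²+|b|²) with a = 1, b = -3.
a* b = -3, so ⟨σ_x⟩ = -6/10.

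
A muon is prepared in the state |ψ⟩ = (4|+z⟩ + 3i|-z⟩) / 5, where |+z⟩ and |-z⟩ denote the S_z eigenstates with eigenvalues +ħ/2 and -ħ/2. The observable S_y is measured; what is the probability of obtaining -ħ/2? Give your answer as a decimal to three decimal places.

|-y⟩ = (|+z⟩ - i|-z⟩)/√2, so ⟨-y|ψ⟩ = (1) / (√2·5).
P = |1|² / 50 = 1/50.

0.020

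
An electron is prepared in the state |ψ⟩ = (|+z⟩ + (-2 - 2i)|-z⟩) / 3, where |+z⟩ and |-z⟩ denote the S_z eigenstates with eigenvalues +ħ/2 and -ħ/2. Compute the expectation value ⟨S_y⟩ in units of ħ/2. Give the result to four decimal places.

⟨σ_y⟩ = 2 Im(a* b)/(|a|²+|b|²) with a = 1, b = (-2 - 2i).
a* b = (-2 - 2i), so ⟨σ_y⟩ = -4/9.
⟨S_y⟩ = (ħ/2)·⟨σ_y⟩.

-0.4444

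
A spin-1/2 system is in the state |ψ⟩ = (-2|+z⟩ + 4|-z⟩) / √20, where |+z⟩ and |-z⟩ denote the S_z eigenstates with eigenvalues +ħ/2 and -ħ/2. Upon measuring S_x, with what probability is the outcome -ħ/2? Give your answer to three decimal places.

|-x⟩ = (|+z⟩ - |-z⟩)/√2, so ⟨-x|ψ⟩ = (-6) / (√2·√20).
P = |-6|² / 40 = 36/40.

0.900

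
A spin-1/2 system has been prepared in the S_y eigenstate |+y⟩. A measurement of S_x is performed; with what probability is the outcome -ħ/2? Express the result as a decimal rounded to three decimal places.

0.500

In the S_z basis, |+y⟩ = (|+z⟩ + i|-z⟩)/√2 and |-x⟩ = (|+z⟩ - |-z⟩)/√2.
|⟨-x|+y⟩|² = 1/2.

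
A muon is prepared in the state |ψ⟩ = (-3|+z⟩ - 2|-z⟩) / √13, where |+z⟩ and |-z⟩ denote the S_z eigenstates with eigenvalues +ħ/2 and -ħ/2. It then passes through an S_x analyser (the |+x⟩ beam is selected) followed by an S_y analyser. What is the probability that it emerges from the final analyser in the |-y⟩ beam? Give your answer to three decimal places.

First analyser (S_x): P(|+x⟩) = |⟨+x|ψ⟩|² = 25/26.
After stage 1 the state is |+x⟩; P(|-y⟩) = |⟨-y|+x⟩|² = 1/2.
Joint probability = 25/26 × 1/2 = 0.481.

0.481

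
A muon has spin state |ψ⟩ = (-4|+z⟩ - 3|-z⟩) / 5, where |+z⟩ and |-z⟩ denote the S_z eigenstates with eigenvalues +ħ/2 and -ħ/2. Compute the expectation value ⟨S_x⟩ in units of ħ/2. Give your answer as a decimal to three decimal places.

0.960

⟨σ_x⟩ = 2 Re(a* b)/(|a|²+|b|²) with a = -4, b = -3.
a* b = 12, so ⟨σ_x⟩ = 24/25.
⟨S_x⟩ = (ħ/2)·⟨σ_x⟩.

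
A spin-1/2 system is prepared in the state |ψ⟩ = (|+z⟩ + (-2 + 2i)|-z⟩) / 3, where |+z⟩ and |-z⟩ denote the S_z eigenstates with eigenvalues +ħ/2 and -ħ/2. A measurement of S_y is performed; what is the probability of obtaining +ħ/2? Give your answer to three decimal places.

|+y⟩ = (|+z⟩ + i|-z⟩)/√2, so ⟨+y|ψ⟩ = (3 + 2i) / (√2·3).
P = |3 + 2i|² / 18 = 13/18.

0.722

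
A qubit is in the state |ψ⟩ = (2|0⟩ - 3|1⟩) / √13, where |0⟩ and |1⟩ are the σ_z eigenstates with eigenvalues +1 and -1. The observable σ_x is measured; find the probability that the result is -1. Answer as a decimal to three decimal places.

|-x⟩ = (|0⟩ - |1⟩)/√2, so ⟨-x|ψ⟩ = (5) / (√2·√13).
P = |5|² / 26 = 25/26.

0.962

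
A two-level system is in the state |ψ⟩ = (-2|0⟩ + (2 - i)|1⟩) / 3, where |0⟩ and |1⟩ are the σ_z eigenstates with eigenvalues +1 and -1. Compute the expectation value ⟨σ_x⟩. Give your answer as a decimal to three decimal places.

-0.889

⟨σ_x⟩ = 2 Re(a* b)/(|a|²+|b|²) with a = -2, b = (2 - i).
a* b = (-4 + 2i), so ⟨σ_x⟩ = -8/9.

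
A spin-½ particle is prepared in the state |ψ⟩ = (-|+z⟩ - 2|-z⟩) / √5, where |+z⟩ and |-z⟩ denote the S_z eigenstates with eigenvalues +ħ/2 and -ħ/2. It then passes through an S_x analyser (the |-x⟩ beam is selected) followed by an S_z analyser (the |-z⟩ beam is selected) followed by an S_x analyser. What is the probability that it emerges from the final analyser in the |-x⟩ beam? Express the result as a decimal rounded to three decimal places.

0.025

First analyser (S_x): P(|-x⟩) = |⟨-x|ψ⟩|² = 1/10.
After stage 1 the state is |-x⟩; P(|-z⟩) = |⟨-z|-x⟩|² = 1/2.
After stage 2 the state is |-z⟩; P(|-x⟩) = |⟨-x|-z⟩|² = 1/2.
Joint probability = 1/10 × 1/2 × 1/2 = 0.025.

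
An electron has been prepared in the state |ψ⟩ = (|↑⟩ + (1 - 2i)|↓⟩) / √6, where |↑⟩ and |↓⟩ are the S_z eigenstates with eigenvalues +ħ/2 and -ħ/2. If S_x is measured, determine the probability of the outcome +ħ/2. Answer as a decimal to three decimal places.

|+x⟩ = (|↑⟩ + |↓⟩)/√2, so ⟨+x|ψ⟩ = (2 - 2i) / (√2·√6).
P = |2 - 2i|² / 12 = 8/12.

0.667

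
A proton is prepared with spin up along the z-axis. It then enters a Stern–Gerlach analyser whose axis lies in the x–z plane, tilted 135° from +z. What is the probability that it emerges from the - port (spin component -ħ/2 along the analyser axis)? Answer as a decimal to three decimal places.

For spin-½, the probability of finding spin-up along an axis at angle θ to the initial spin direction is cos²(θ/2); spin-down is sin²(θ/2).
θ = 135°, so P = sin²(67.5°) ≈ 0.854.

0.854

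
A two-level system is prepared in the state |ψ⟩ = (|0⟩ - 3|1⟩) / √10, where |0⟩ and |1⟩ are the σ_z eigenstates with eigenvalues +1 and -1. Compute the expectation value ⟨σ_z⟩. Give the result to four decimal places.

-0.8000

⟨σ_z⟩ = |a|² - |b|² divided by |a|²+|b|², with a, b the |0⟩, |1⟩ amplitudes.
= (1 - 9)/10 = -8/10.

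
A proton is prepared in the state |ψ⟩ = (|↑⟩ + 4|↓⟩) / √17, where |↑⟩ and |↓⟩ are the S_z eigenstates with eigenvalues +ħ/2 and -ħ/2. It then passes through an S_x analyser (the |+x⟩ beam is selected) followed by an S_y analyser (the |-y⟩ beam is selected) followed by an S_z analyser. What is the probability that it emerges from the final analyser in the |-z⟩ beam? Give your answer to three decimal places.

First analyser (S_x): P(|+x⟩) = |⟨+x|ψ⟩|² = 25/34.
After stage 1 the state is |+x⟩; P(|-y⟩) = |⟨-y|+x⟩|² = 1/2.
After stage 2 the state is |-y⟩; P(|-z⟩) = |⟨-z|-y⟩|² = 1/2.
Joint probability = 25/34 × 1/2 × 1/2 = 0.184.

0.184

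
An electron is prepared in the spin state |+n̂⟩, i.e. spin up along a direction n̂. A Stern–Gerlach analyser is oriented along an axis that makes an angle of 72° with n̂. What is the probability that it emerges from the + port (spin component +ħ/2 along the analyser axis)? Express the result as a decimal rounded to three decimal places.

0.655

For spin-½, the probability of finding spin-up along an axis at angle θ to the initial spin direction is cos²(θ/2); spin-down is sin²(θ/2).
θ = 72°, so P = cos²(36°) ≈ 0.655.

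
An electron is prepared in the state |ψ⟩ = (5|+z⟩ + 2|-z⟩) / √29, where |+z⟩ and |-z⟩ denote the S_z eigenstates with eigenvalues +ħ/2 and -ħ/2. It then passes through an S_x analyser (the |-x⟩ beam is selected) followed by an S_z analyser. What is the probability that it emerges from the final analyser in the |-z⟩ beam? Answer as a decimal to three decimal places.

First analyser (S_x): P(|-x⟩) = |⟨-x|ψ⟩|² = 9/58.
After stage 1 the state is |-x⟩; P(|-z⟩) = |⟨-z|-x⟩|² = 1/2.
Joint probability = 9/58 × 1/2 = 0.078.

0.078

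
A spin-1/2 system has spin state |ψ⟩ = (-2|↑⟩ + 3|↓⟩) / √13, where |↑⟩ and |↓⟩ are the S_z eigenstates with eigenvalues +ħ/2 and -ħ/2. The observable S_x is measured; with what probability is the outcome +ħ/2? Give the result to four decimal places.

0.0385

|+x⟩ = (|↑⟩ + |↓⟩)/√2, so ⟨+x|ψ⟩ = (1) / (√2·√13).
P = |1|² / 26 = 1/26.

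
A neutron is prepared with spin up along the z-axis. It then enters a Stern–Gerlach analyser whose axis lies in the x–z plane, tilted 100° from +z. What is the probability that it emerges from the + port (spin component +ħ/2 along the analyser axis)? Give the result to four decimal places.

For spin-½, the probability of finding spin-up along an axis at angle θ to the initial spin direction is cos²(θ/2); spin-down is sin²(θ/2).
θ = 100°, so P = cos²(50°) ≈ 0.4132.

0.4132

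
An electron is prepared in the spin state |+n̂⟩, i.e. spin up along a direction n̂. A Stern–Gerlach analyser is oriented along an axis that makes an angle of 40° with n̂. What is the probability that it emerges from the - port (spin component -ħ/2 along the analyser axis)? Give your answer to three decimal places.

For spin-½, the probability of finding spin-up along an axis at angle θ to the initial spin direction is cos²(θ/2); spin-down is sin²(θ/2).
θ = 40°, so P = sin²(20°) ≈ 0.117.

0.117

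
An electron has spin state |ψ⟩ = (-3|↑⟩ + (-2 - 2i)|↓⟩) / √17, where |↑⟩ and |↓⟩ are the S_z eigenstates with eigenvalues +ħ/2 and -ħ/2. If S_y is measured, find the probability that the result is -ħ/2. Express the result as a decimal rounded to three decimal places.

0.147

|-y⟩ = (|↑⟩ - i|↓⟩)/√2, so ⟨-y|ψ⟩ = (-1 - 2i) / (√2·√17).
P = |-1 - 2i|² / 34 = 5/34.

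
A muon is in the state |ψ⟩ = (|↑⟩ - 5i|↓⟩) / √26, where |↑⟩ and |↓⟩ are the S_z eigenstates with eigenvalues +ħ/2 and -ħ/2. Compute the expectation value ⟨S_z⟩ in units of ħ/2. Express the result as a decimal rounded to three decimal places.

-0.923

⟨σ_z⟩ = |a|² - |b|² divided by |a|²+|b|², with a, b the |↑⟩, |↓⟩ amplitudes.
= (1 - 25)/26 = -24/26.
⟨S_z⟩ = (ħ/2)·⟨σ_z⟩.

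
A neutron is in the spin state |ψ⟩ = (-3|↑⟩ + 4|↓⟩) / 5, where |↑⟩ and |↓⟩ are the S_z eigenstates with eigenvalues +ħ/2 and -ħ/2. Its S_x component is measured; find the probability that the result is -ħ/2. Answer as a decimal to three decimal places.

0.980

|-x⟩ = (|↑⟩ - |↓⟩)/√2, so ⟨-x|ψ⟩ = (-7) / (√2·5).
P = |-7|² / 50 = 49/50.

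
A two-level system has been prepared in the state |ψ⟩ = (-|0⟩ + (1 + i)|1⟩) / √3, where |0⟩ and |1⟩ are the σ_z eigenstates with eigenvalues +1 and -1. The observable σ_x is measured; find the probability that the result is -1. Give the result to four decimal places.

0.8333

|-x⟩ = (|0⟩ - |1⟩)/√2, so ⟨-x|ψ⟩ = (-2 - i) / (√2·√3).
P = |-2 - i|² / 6 = 5/6.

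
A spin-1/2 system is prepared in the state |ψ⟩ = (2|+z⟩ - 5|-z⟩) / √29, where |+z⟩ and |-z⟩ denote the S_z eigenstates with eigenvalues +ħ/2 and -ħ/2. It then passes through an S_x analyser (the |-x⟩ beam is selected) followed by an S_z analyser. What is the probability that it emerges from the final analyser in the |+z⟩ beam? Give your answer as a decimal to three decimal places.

First analyser (S_x): P(|-x⟩) = |⟨-x|ψ⟩|² = 49/58.
After stage 1 the state is |-x⟩; P(|+z⟩) = |⟨+z|-x⟩|² = 1/2.
Joint probability = 49/58 × 1/2 = 0.422.

0.422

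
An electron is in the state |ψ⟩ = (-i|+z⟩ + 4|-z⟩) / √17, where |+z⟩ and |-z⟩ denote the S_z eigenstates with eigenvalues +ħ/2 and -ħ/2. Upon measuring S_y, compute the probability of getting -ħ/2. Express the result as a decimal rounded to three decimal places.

0.265

|-y⟩ = (|+z⟩ - i|-z⟩)/√2, so ⟨-y|ψ⟩ = (3i) / (√2·√17).
P = |3i|² / 34 = 9/34.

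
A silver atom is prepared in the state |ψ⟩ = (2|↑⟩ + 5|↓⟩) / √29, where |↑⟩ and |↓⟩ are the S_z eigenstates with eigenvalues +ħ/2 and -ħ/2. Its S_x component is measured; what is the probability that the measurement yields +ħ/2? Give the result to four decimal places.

0.8448

|+x⟩ = (|↑⟩ + |↓⟩)/√2, so ⟨+x|ψ⟩ = (7) / (√2·√29).
P = |7|² / 58 = 49/58.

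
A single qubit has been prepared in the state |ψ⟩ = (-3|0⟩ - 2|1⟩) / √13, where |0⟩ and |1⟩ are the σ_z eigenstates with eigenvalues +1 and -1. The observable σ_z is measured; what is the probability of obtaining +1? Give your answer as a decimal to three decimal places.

The +1 outcome corresponds to |0⟩. Its amplitude in |ψ⟩ is -3/√13.
P = |-3|² / 13 = 9/13.

0.692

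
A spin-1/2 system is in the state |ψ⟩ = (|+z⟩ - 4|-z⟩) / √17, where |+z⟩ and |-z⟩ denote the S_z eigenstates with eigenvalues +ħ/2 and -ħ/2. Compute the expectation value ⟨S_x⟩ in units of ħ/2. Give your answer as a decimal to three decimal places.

-0.471

⟨σ_x⟩ = 2 Re(a* b)/(|a|²+|b|²) with a = 1, b = -4.
a* b = -4, so ⟨σ_x⟩ = -8/17.
⟨S_x⟩ = (ħ/2)·⟨σ_x⟩.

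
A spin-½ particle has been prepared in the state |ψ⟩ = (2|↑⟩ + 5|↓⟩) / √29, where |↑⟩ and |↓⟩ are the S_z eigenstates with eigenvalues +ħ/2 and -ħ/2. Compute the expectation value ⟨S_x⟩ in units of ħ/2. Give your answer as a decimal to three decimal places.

0.690

⟨σ_x⟩ = 2 Re(a* b)/(|a|²+|b|²) with a = 2, b = 5.
a* b = 10, so ⟨σ_x⟩ = 20/29.
⟨S_x⟩ = (ħ/2)·⟨σ_x⟩.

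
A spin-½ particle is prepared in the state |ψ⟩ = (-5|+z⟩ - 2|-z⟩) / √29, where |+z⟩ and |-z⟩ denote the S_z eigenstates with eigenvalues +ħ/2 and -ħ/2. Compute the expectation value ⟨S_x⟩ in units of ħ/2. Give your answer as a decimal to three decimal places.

0.690

⟨σ_x⟩ = 2 Re(a* b)/(|a|²+|b|²) with a = -5, b = -2.
a* b = 10, so ⟨σ_x⟩ = 20/29.
⟨S_x⟩ = (ħ/2)·⟨σ_x⟩.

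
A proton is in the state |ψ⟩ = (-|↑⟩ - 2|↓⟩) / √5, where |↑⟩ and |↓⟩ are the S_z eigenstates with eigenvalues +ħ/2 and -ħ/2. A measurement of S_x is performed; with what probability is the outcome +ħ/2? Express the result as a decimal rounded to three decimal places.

|+x⟩ = (|↑⟩ + |↓⟩)/√2, so ⟨+x|ψ⟩ = (-3) / (√2·√5).
P = |-3|² / 10 = 9/10.

0.900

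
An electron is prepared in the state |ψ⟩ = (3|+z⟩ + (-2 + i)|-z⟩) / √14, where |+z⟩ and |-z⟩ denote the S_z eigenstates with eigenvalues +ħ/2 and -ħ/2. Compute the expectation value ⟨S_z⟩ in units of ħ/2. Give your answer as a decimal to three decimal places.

⟨σ_z⟩ = |a|² - |b|² divided by |a|²+|b|², with a, b the |+z⟩, |-z⟩ amplitudes.
= (9 - 5)/14 = 4/14.
⟨S_z⟩ = (ħ/2)·⟨σ_z⟩.

0.286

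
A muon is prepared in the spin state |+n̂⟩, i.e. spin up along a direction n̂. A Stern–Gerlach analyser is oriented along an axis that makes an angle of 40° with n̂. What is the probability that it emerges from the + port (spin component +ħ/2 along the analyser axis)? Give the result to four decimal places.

0.8830

For spin-½, the probability of finding spin-up along an axis at angle θ to the initial spin direction is cos²(θ/2); spin-down is sin²(θ/2).
θ = 40°, so P = cos²(20°) ≈ 0.8830.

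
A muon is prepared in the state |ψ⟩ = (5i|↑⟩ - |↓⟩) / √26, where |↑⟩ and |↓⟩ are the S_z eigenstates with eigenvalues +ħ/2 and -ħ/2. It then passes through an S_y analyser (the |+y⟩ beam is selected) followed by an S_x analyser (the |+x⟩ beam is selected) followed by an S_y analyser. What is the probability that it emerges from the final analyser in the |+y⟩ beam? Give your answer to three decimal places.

0.173

First analyser (S_y): P(|+y⟩) = |⟨+y|ψ⟩|² = 36/52.
After stage 1 the state is |+y⟩; P(|+x⟩) = |⟨+x|+y⟩|² = 1/2.
After stage 2 the state is |+x⟩; P(|+y⟩) = |⟨+y|+x⟩|² = 1/2.
Joint probability = 36/52 × 1/2 × 1/2 = 0.173.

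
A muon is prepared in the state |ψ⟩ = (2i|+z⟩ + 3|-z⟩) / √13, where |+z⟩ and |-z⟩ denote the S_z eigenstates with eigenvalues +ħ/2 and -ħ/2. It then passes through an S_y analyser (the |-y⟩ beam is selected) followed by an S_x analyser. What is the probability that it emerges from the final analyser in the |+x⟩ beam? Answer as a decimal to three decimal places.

First analyser (S_y): P(|-y⟩) = |⟨-y|ψ⟩|² = 25/26.
After stage 1 the state is |-y⟩; P(|+x⟩) = |⟨+x|-y⟩|² = 1/2.
Joint probability = 25/26 × 1/2 = 0.481.

0.481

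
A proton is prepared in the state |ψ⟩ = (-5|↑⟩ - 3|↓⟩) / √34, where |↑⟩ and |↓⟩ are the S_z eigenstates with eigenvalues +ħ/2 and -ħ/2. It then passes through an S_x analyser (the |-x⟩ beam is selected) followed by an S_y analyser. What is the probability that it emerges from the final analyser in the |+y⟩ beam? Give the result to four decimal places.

0.0294

First analyser (S_x): P(|-x⟩) = |⟨-x|ψ⟩|² = 4/68.
After stage 1 the state is |-x⟩; P(|+y⟩) = |⟨+y|-x⟩|² = 1/2.
Joint probability = 4/68 × 1/2 = 0.0294.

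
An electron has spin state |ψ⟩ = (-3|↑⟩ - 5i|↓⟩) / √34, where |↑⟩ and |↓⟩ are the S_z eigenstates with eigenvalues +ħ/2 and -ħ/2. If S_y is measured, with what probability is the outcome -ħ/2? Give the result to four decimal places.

|-y⟩ = (|↑⟩ - i|↓⟩)/√2, so ⟨-y|ψ⟩ = (2) / (√2·√34).
P = |2|² / 68 = 4/68.

0.0588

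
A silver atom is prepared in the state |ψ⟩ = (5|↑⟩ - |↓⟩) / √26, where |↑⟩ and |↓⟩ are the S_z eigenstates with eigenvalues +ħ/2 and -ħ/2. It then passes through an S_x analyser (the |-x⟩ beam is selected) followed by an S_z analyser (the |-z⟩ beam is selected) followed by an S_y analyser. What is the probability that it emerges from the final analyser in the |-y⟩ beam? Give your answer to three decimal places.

0.173

First analyser (S_x): P(|-x⟩) = |⟨-x|ψ⟩|² = 36/52.
After stage 1 the state is |-x⟩; P(|-z⟩) = |⟨-z|-x⟩|² = 1/2.
After stage 2 the state is |-z⟩; P(|-y⟩) = |⟨-y|-z⟩|² = 1/2.
Joint probability = 36/52 × 1/2 × 1/2 = 0.173.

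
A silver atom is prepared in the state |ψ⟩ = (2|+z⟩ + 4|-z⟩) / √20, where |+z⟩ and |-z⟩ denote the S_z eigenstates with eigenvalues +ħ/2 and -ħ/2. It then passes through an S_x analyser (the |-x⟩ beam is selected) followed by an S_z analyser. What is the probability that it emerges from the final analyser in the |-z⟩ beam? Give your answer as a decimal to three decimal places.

First analyser (S_x): P(|-x⟩) = |⟨-x|ψ⟩|² = 4/40.
After stage 1 the state is |-x⟩; P(|-z⟩) = |⟨-z|-x⟩|² = 1/2.
Joint probability = 4/40 × 1/2 = 0.050.

0.050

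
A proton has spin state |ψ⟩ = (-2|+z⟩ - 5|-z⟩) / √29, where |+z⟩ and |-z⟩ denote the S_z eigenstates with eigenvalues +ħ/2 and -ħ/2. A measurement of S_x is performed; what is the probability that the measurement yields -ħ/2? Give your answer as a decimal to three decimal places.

|-x⟩ = (|+z⟩ - |-z⟩)/√2, so ⟨-x|ψ⟩ = (3) / (√2·√29).
P = |3|² / 58 = 9/58.

0.155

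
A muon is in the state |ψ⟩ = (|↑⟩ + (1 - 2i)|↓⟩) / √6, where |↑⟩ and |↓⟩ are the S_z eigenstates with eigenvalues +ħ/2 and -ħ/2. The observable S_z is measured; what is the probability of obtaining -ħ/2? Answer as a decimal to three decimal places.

0.833

The -ħ/2 outcome corresponds to |↓⟩. Its amplitude in |ψ⟩ is (1 - 2i)/√6.
P = |1 - 2i|² / 6 = 5/6.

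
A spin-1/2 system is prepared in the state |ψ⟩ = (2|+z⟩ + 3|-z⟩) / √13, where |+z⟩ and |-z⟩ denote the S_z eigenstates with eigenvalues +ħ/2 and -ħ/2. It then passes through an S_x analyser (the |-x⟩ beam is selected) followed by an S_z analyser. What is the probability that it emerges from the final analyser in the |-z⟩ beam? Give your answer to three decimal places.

0.019

First analyser (S_x): P(|-x⟩) = |⟨-x|ψ⟩|² = 1/26.
After stage 1 the state is |-x⟩; P(|-z⟩) = |⟨-z|-x⟩|² = 1/2.
Joint probability = 1/26 × 1/2 = 0.019.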